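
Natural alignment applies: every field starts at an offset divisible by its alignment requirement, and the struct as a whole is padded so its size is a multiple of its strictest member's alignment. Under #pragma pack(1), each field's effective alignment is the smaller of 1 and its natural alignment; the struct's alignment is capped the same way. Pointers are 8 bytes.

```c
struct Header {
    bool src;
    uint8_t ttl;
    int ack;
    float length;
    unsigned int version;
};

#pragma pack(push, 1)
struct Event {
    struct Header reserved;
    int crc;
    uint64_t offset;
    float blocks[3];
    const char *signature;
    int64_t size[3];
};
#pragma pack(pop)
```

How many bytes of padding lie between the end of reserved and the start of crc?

Header: src at 0 (size 1, align 1) → ends 1; ttl at 1 (size 1, align 1) → ends 2; pad 2 to align 4 for ack; ack at 4 (size 4, align 4) → ends 8; length at 8 (size 4, align 4) → ends 12; version at 12 (size 4, align 4) → ends 16; total 16 bytes, alignment 4
reserved at 0 (size 16, align 1) → ends 16
crc at 16 (size 4, align 1) → ends 20

0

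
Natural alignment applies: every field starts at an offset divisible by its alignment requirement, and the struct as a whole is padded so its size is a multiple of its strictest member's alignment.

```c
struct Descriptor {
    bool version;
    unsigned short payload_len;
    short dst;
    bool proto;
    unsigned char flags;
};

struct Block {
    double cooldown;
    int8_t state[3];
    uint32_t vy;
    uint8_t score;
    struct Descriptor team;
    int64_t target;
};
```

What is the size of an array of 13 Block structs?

520

Descriptor: 0..1  version  (1B, 1-aligned); 1..2  -- padding (1B); 2..4  payload_len  (2B, 2-aligned); 4..6  dst  (2B, 2-aligned); 6..7  proto  (1B, 1-aligned); 7..8  flags  (1B, 1-aligned); sizeof = 8, alignof = 2
0..8  cooldown  (8B, 8-aligned)
8..11  state  (3B, 1-aligned)
11..12  -- padding (1B)
12..16  vy  (4B, 4-aligned)
16..17  score  (1B, 1-aligned)
17..18  -- padding (1B)
18..26  team  (8B, 2-aligned)
26..32  -- padding (6B)
32..40  target  (8B, 8-aligned)
sizeof = 40, alignof = 8
array of 13: 13 × 40 = 520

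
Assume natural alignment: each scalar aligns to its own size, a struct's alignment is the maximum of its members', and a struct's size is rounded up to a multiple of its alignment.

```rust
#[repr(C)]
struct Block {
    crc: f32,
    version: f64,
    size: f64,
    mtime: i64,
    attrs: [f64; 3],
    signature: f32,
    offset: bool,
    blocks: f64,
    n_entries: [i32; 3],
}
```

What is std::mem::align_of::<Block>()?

member alignments: crc=4, version=8, size=8, mtime=8, attrs=8, signature=4, offset=1, blocks=8, n_entries=4
max = 8

8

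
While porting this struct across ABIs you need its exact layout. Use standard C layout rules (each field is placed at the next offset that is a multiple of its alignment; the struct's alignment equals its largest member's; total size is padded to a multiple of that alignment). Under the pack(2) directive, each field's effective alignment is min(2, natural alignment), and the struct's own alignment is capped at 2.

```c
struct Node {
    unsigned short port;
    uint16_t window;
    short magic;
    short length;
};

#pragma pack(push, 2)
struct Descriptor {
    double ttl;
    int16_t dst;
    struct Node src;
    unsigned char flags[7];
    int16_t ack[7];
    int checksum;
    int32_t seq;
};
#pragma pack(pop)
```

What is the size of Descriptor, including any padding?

48

Node: 0..2  port  (2B, 2-aligned); 2..4  window  (2B, 2-aligned); 4..6  magic  (2B, 2-aligned); 6..8  length  (2B, 2-aligned); sizeof = 8, alignof = 2
0..8  ttl  (8B, 2-aligned)
8..10  dst  (2B, 2-aligned)
10..18  src  (8B, 2-aligned)
18..25  flags  (7B, 1-aligned)
25..26  -- padding (1B)
26..40  ack  (14B, 2-aligned)
40..44  checksum  (4B, 2-aligned)
44..48  seq  (4B, 2-aligned)
sizeof = 48, alignof = 2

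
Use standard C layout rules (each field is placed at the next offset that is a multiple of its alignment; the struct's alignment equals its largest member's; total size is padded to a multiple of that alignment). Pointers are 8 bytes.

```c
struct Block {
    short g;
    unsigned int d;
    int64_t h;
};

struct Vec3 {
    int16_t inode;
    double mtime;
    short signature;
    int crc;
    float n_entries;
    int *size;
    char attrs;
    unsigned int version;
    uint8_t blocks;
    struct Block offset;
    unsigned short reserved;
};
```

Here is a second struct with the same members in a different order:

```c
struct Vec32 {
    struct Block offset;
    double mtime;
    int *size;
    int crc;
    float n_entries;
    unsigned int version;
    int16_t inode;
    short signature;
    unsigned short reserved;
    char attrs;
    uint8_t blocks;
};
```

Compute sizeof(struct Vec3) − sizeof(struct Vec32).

Block: 0..2  g  (2B, 2-aligned); 2..4  -- padding (2B); 4..8  d  (4B, 4-aligned); 8..16  h  (8B, 8-aligned); sizeof = 16, alignof = 8
0..2  inode  (2B, 2-aligned)
2..8  -- padding (6B)
8..16  mtime  (8B, 8-aligned)
16..18  signature  (2B, 2-aligned)
18..20  -- padding (2B)
20..24  crc  (4B, 4-aligned)
24..28  n_entries  (4B, 4-aligned)
28..32  -- padding (4B)
32..40  size  (8B, 8-aligned)
40..41  attrs  (1B, 1-aligned)
41..44  -- padding (3B)
44..48  version  (4B, 4-aligned)
48..49  blocks  (1B, 1-aligned)
49..56  -- padding (7B)
56..72  offset  (16B, 8-aligned)
72..74  reserved  (2B, 2-aligned)
74..80  -- tail padding (6B)
sizeof = 80, alignof = 8
— Vec32 —
0..16  offset  (16B, 8-aligned)
16..24  mtime  (8B, 8-aligned)
24..32  size  (8B, 8-aligned)
32..36  crc  (4B, 4-aligned)
36..40  n_entries  (4B, 4-aligned)
40..44  version  (4B, 4-aligned)
44..46  inode  (2B, 2-aligned)
46..48  signature  (2B, 2-aligned)
48..50  reserved  (2B, 2-aligned)
50..51  attrs  (1B, 1-aligned)
51..52  blocks  (1B, 1-aligned)
52..56  -- tail padding (4B)
sizeof = 56, alignof = 8
80 − 56 = 24

24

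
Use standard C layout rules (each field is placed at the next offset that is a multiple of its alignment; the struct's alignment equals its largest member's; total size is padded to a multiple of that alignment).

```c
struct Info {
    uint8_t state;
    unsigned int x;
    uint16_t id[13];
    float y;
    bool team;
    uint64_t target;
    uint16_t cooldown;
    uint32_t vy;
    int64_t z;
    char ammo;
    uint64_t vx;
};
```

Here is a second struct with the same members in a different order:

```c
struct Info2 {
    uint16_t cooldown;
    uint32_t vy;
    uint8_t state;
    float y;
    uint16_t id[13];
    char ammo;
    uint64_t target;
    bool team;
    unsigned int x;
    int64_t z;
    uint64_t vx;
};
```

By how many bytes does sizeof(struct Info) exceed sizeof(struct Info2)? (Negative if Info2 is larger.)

8

@0: state [1B, align 1] → 1
+3 pad (align 4)
@4: x [4B, align 4] → 8
@8: id [26B, align 2] → 34
+2 pad (align 4)
@36: y [4B, align 4] → 40
@40: team [1B, align 1] → 41
+7 pad (align 8)
@48: target [8B, align 8] → 56
@56: cooldown [2B, align 2] → 58
+2 pad (align 4)
@60: vy [4B, align 4] → 64
@64: z [8B, align 8] → 72
@72: ammo [1B, align 1] → 73
+7 pad (align 8)
@80: vx [8B, align 8] → 88
size 88, align 8
— Info2 —
@0: cooldown [2B, align 2] → 2
+2 pad (align 4)
@4: vy [4B, align 4] → 8
@8: state [1B, align 1] → 9
+3 pad (align 4)
@12: y [4B, align 4] → 16
@16: id [26B, align 2] → 42
@42: ammo [1B, align 1] → 43
+5 pad (align 8)
@48: target [8B, align 8] → 56
@56: team [1B, align 1] → 57
+3 pad (align 4)
@60: x [4B, align 4] → 64
@64: z [8B, align 8] → 72
@72: vx [8B, align 8] → 80
size 80, align 8
88 − 80 = 8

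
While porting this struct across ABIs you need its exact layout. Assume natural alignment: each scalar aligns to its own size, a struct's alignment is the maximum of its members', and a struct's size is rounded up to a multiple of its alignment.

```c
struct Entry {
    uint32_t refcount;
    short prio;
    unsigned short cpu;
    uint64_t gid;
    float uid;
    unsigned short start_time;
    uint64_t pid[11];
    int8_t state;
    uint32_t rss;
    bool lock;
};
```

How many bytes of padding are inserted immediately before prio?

@0: refcount [4B, align 4] → 4
@4: prio [2B, align 2] → 6

0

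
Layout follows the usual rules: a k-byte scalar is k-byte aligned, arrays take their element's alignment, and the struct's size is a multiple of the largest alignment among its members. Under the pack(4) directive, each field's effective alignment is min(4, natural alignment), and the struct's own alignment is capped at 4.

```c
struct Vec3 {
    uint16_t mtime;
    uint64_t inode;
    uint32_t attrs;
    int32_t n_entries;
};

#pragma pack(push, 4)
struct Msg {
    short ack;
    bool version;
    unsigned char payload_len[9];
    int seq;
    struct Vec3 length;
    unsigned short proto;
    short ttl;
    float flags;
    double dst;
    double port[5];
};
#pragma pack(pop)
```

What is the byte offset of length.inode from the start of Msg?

Vec3: 0..2  mtime  (2B, 2-aligned); 2..8  -- padding (6B); 8..16  inode  (8B, 8-aligned); 16..20  attrs  (4B, 4-aligned); 20..24  n_entries  (4B, 4-aligned); sizeof = 24, alignof = 8
0..2  ack  (2B, 2-aligned)
2..3  version  (1B, 1-aligned)
3..12  payload_len  (9B, 1-aligned)
12..16  seq  (4B, 4-aligned)
16..40  length  (24B, 4-aligned)
within Vec3: inode at 8
16 + 8 = 24

24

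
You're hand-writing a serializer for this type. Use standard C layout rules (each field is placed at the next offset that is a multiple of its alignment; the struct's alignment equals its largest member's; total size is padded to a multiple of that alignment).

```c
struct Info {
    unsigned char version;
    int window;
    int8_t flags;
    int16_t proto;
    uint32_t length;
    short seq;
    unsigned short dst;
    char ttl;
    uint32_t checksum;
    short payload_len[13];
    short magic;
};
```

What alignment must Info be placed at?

4

member alignments: version=1, window=4, flags=1, proto=2, length=4, seq=2, dst=2, ttl=1, checksum=4, payload_len=2, magic=2
max = 4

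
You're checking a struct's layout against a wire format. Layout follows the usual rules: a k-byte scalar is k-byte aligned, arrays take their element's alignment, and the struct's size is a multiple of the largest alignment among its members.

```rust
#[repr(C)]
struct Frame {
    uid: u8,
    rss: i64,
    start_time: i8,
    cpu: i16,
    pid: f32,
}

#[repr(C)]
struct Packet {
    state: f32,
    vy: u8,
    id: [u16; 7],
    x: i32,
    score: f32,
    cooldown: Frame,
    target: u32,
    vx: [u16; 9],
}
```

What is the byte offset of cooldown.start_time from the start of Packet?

48

Frame: uid at 0 (size 1, align 1) → ends 1; pad 7 to align 8 for rss; rss at 8 (size 8, align 8) → ends 16; start_time at 16 (size 1, align 1) → ends 17; pad 1 to align 2 for cpu; cpu at 18 (size 2, align 2) → ends 20; pid at 20 (size 4, align 4) → ends 24; total 24 bytes, alignment 8
state at 0 (size 4, align 4) → ends 4
vy at 4 (size 1, align 1) → ends 5
pad 1 to align 2 for id
id at 6 (size 14, align 2) → ends 20
x at 20 (size 4, align 4) → ends 24
score at 24 (size 4, align 4) → ends 28
pad 4 to align 8 for cooldown
cooldown at 32 (size 24, align 8) → ends 56
within Frame: start_time at 16
32 + 16 = 48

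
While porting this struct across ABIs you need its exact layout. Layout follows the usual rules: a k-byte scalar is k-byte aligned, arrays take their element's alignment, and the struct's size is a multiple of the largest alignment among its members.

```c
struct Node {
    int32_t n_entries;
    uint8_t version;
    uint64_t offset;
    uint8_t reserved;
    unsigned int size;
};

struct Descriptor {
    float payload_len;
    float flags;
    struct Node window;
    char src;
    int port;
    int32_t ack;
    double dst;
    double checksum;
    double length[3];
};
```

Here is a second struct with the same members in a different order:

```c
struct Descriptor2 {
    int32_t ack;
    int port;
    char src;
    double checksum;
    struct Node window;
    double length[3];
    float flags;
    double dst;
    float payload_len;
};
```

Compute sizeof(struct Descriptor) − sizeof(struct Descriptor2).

Node: 0..4  n_entries  (4B, 4-aligned); 4..5  version  (1B, 1-aligned); 5..8  -- padding (3B); 8..16  offset  (8B, 8-aligned); 16..17  reserved  (1B, 1-aligned); 17..20  -- padding (3B); 20..24  size  (4B, 4-aligned); sizeof = 24, alignof = 8
0..4  payload_len  (4B, 4-aligned)
4..8  flags  (4B, 4-aligned)
8..32  window  (24B, 8-aligned)
32..33  src  (1B, 1-aligned)
33..36  -- padding (3B)
36..40  port  (4B, 4-aligned)
40..44  ack  (4B, 4-aligned)
44..48  -- padding (4B)
48..56  dst  (8B, 8-aligned)
56..64  checksum  (8B, 8-aligned)
64..88  length  (24B, 8-aligned)
sizeof = 88, alignof = 8
— Descriptor2 —
0..4  ack  (4B, 4-aligned)
4..8  port  (4B, 4-aligned)
8..9  src  (1B, 1-aligned)
9..16  -- padding (7B)
16..24  checksum  (8B, 8-aligned)
24..48  window  (24B, 8-aligned)
48..72  length  (24B, 8-aligned)
72..76  flags  (4B, 4-aligned)
76..80  -- padding (4B)
80..88  dst  (8B, 8-aligned)
88..92  payload_len  (4B, 4-aligned)
92..96  -- tail padding (4B)
sizeof = 96, alignof = 8
88 − 96 = -8

-8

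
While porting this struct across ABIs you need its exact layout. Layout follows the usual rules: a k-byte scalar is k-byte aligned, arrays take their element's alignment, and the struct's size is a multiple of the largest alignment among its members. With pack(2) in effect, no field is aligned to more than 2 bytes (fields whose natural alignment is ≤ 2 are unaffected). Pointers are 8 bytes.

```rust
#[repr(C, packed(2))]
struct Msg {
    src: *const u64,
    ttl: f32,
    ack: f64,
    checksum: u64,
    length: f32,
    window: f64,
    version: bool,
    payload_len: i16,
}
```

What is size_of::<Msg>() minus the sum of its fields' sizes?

@0: src [8B, align 2] → 8
@8: ttl [4B, align 2] → 12
@12: ack [8B, align 2] → 20
@20: checksum [8B, align 2] → 28
@28: length [4B, align 2] → 32
@32: window [8B, align 2] → 40
@40: version [1B, align 1] → 41
+1 pad (align 2)
@42: payload_len [2B, align 2] → 44
size 44, align 2
data bytes 43, size 44 → padding 1

1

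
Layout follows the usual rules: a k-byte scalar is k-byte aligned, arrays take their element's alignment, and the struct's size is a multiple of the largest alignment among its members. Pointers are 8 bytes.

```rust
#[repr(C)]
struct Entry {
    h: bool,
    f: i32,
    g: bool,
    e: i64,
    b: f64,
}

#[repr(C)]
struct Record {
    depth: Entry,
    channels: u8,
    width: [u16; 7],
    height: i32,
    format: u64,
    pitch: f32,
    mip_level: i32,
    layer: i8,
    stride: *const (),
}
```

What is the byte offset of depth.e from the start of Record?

16

Entry: 0..1  h  (1B, 1-aligned); 1..4  -- padding (3B); 4..8  f  (4B, 4-aligned); 8..9  g  (1B, 1-aligned); 9..16  -- padding (7B); 16..24  e  (8B, 8-aligned); 24..32  b  (8B, 8-aligned); sizeof = 32, alignof = 8
0..32  depth  (32B, 8-aligned)
within Entry: e at 16
0 + 16 = 16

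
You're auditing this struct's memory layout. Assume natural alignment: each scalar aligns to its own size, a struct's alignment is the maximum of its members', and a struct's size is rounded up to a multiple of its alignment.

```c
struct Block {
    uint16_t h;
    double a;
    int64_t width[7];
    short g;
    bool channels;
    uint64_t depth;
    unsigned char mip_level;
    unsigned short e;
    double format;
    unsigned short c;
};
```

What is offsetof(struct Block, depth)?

h at 0 (size 2, align 2) → ends 2
pad 6 to align 8 for a
a at 8 (size 8, align 8) → ends 16
width at 16 (size 56, align 8) → ends 72
g at 72 (size 2, align 2) → ends 74
channels at 74 (size 1, align 1) → ends 75
pad 5 to align 8 for depth
depth at 80 (size 8, align 8) → ends 88

80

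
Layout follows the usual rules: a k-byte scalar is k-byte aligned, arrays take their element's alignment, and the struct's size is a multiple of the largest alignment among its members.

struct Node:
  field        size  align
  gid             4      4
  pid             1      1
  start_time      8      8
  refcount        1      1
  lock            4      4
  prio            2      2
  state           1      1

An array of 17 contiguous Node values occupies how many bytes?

544

gid at 0 (size 4, align 4) → ends 4
pid at 4 (size 1, align 1) → ends 5
pad 3 to align 8 for start_time
start_time at 8 (size 8, align 8) → ends 16
refcount at 16 (size 1, align 1) → ends 17
pad 3 to align 4 for lock
lock at 20 (size 4, align 4) → ends 24
prio at 24 (size 2, align 2) → ends 26
state at 26 (size 1, align 1) → ends 27
tail pad 5 to reach multiple of 8
total 32 bytes, alignment 8
array of 17: 17 × 32 = 544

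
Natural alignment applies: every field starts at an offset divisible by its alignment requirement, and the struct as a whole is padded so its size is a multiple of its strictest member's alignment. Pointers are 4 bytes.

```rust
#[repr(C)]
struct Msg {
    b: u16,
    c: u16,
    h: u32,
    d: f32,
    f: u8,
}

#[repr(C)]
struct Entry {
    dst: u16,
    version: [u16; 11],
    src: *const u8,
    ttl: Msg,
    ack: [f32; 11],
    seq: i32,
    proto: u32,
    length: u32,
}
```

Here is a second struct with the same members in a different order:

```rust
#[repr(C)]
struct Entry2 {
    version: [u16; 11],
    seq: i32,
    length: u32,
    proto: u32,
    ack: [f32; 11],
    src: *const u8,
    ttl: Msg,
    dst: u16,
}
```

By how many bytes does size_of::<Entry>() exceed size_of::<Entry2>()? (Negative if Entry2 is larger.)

Msg: b at 0 (size 2, align 2) → ends 2; c at 2 (size 2, align 2) → ends 4; h at 4 (size 4, align 4) → ends 8; d at 8 (size 4, align 4) → ends 12; f at 12 (size 1, align 1) → ends 13; tail pad 3 to reach multiple of 4; total 16 bytes, alignment 4
dst at 0 (size 2, align 2) → ends 2
version at 2 (size 22, align 2) → ends 24
src at 24 (size 4, align 4) → ends 28
ttl at 28 (size 16, align 4) → ends 44
ack at 44 (size 44, align 4) → ends 88
seq at 88 (size 4, align 4) → ends 92
proto at 92 (size 4, align 4) → ends 96
length at 96 (size 4, align 4) → ends 100
total 100 bytes, alignment 4
— Entry2 —
version at 0 (size 22, align 2) → ends 22
pad 2 to align 4 for seq
seq at 24 (size 4, align 4) → ends 28
length at 28 (size 4, align 4) → ends 32
proto at 32 (size 4, align 4) → ends 36
ack at 36 (size 44, align 4) → ends 80
src at 80 (size 4, align 4) → ends 84
ttl at 84 (size 16, align 4) → ends 100
dst at 100 (size 2, align 2) → ends 102
tail pad 2 to reach multiple of 4
total 104 bytes, alignment 4
100 − 104 = -4

-4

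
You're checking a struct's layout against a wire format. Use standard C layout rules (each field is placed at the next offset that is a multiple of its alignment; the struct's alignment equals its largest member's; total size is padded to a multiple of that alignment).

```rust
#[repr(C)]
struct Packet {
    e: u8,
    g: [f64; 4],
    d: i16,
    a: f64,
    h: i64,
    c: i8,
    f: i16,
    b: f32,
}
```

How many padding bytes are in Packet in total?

e at 0 (size 1, align 1) → ends 1
pad 7 to align 8 for g
g at 8 (size 32, align 8) → ends 40
d at 40 (size 2, align 2) → ends 42
pad 6 to align 8 for a
a at 48 (size 8, align 8) → ends 56
h at 56 (size 8, align 8) → ends 64
c at 64 (size 1, align 1) → ends 65
pad 1 to align 2 for f
f at 66 (size 2, align 2) → ends 68
b at 68 (size 4, align 4) → ends 72
total 72 bytes, alignment 8
data bytes 58, size 72 → padding 14

14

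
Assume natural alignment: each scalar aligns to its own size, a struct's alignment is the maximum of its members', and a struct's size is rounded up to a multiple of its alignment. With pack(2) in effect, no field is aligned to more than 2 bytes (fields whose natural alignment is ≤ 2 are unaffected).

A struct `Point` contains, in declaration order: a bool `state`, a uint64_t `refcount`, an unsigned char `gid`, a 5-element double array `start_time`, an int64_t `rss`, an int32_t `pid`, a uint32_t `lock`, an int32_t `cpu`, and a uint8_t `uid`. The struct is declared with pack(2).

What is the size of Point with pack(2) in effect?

state at 0 (size 1, align 1) → ends 1
pad 1 to align 2 for refcount
refcount at 2 (size 8, align 2) → ends 10
gid at 10 (size 1, align 1) → ends 11
pad 1 to align 2 for start_time
start_time at 12 (size 40, align 2) → ends 52
rss at 52 (size 8, align 2) → ends 60
pid at 60 (size 4, align 2) → ends 64
lock at 64 (size 4, align 2) → ends 68
cpu at 68 (size 4, align 2) → ends 72
uid at 72 (size 1, align 1) → ends 73
tail pad 1 to reach multiple of 2
total 74 bytes, alignment 2

74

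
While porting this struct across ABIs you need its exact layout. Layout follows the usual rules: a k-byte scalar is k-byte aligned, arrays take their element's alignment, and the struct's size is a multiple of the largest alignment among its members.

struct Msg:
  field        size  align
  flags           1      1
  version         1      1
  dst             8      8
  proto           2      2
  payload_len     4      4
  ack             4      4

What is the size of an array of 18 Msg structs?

576

@0: flags [1B, align 1] → 1
@1: version [1B, align 1] → 2
+6 pad (align 8)
@8: dst [8B, align 8] → 16
@16: proto [2B, align 2] → 18
+2 pad (align 4)
@20: payload_len [4B, align 4] → 24
@24: ack [4B, align 4] → 28
+4 tail pad (align 8)
size 32, align 8
array of 18: 18 × 32 = 576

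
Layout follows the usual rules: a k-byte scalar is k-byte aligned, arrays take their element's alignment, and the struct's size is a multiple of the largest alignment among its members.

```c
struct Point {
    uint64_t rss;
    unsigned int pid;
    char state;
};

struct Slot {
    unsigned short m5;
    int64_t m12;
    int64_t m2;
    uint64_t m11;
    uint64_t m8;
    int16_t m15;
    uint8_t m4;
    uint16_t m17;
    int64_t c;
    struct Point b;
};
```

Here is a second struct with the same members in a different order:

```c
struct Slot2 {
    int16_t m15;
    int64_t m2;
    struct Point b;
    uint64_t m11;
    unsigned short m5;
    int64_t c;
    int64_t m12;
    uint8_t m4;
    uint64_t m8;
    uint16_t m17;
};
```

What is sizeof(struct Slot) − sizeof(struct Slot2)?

Point: 0..8  rss  (8B, 8-aligned); 8..12  pid  (4B, 4-aligned); 12..13  state  (1B, 1-aligned); 13..16  -- tail padding (3B); sizeof = 16, alignof = 8
0..2  m5  (2B, 2-aligned)
2..8  -- padding (6B)
8..16  m12  (8B, 8-aligned)
16..24  m2  (8B, 8-aligned)
24..32  m11  (8B, 8-aligned)
32..40  m8  (8B, 8-aligned)
40..42  m15  (2B, 2-aligned)
42..43  m4  (1B, 1-aligned)
43..44  -- padding (1B)
44..46  m17  (2B, 2-aligned)
46..48  -- padding (2B)
48..56  c  (8B, 8-aligned)
56..72  b  (16B, 8-aligned)
sizeof = 72, alignof = 8
— Slot2 —
0..2  m15  (2B, 2-aligned)
2..8  -- padding (6B)
8..16  m2  (8B, 8-aligned)
16..32  b  (16B, 8-aligned)
32..40  m11  (8B, 8-aligned)
40..42  m5  (2B, 2-aligned)
42..48  -- padding (6B)
48..56  c  (8B, 8-aligned)
56..64  m12  (8B, 8-aligned)
64..65  m4  (1B, 1-aligned)
65..72  -- padding (7B)
72..80  m8  (8B, 8-aligned)
80..82  m17  (2B, 2-aligned)
82..88  -- tail padding (6B)
sizeof = 88, alignof = 8
72 − 88 = -16

-16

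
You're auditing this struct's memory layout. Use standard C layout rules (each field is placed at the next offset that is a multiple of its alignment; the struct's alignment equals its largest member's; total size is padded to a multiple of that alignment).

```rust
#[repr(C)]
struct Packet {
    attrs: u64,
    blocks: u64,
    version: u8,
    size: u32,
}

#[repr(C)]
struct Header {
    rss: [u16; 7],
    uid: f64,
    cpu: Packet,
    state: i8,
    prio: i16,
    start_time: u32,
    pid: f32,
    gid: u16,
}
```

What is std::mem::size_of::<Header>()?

Packet: 0..8  attrs  (8B, 8-aligned); 8..16  blocks  (8B, 8-aligned); 16..17  version  (1B, 1-aligned); 17..20  -- padding (3B); 20..24  size  (4B, 4-aligned); sizeof = 24, alignof = 8
0..14  rss  (14B, 2-aligned)
14..16  -- padding (2B)
16..24  uid  (8B, 8-aligned)
24..48  cpu  (24B, 8-aligned)
48..49  state  (1B, 1-aligned)
49..50  -- padding (1B)
50..52  prio  (2B, 2-aligned)
52..56  start_time  (4B, 4-aligned)
56..60  pid  (4B, 4-aligned)
60..62  gid  (2B, 2-aligned)
62..64  -- tail padding (2B)
sizeof = 64, alignof = 8

64 bytes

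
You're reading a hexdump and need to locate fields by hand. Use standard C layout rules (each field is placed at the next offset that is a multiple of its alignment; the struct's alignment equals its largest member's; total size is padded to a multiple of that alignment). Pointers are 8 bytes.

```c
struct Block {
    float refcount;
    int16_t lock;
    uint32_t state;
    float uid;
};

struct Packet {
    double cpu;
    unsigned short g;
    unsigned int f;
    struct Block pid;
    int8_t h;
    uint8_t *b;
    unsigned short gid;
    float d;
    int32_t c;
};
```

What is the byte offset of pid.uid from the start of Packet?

28

Block: refcount at 0 (size 4, align 4) → ends 4; lock at 4 (size 2, align 2) → ends 6; pad 2 to align 4 for state; state at 8 (size 4, align 4) → ends 12; uid at 12 (size 4, align 4) → ends 16; total 16 bytes, alignment 4
cpu at 0 (size 8, align 8) → ends 8
g at 8 (size 2, align 2) → ends 10
pad 2 to align 4 for f
f at 12 (size 4, align 4) → ends 16
pid at 16 (size 16, align 4) → ends 32
within Block: uid at 12
16 + 12 = 28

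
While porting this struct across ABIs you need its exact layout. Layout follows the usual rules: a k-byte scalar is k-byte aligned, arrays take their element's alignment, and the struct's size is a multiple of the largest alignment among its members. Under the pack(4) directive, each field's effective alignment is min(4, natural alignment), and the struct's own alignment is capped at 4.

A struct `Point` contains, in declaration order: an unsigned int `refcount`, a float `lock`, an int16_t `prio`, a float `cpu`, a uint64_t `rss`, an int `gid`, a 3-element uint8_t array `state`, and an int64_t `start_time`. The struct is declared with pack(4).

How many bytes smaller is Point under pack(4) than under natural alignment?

natural layout:
  0..4  refcount  (4B, 4-aligned)
  4..8  lock  (4B, 4-aligned)
  8..10  prio  (2B, 2-aligned)
  10..12  -- padding (2B)
  12..16  cpu  (4B, 4-aligned)
  16..24  rss  (8B, 8-aligned)
  24..28  gid  (4B, 4-aligned)
  28..31  state  (3B, 1-aligned)
  31..32  -- padding (1B)
  32..40  start_time  (8B, 8-aligned)
  sizeof = 40, alignof = 8
packed(4) layout:
  0..4  refcount  (4B, 4-aligned)
  4..8  lock  (4B, 4-aligned)
  8..10  prio  (2B, 2-aligned)
  10..12  -- padding (2B)
  12..16  cpu  (4B, 4-aligned)
  16..24  rss  (8B, 4-aligned)
  24..28  gid  (4B, 4-aligned)
  28..31  state  (3B, 1-aligned)
  31..32  -- padding (1B)
  32..40  start_time  (8B, 4-aligned)
  sizeof = 40, alignof = 4
40 − 40 = 0

0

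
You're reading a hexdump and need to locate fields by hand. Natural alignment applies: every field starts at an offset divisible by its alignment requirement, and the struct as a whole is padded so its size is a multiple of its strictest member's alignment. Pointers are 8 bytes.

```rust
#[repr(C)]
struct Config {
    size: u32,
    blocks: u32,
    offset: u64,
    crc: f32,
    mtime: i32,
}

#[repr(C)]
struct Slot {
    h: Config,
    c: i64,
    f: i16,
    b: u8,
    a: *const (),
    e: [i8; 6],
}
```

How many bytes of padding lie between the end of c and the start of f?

0

Config: size at 0 (size 4, align 4) → ends 4; blocks at 4 (size 4, align 4) → ends 8; offset at 8 (size 8, align 8) → ends 16; crc at 16 (size 4, align 4) → ends 20; mtime at 20 (size 4, align 4) → ends 24; total 24 bytes, alignment 8
h at 0 (size 24, align 8) → ends 24
c at 24 (size 8, align 8) → ends 32
f at 32 (size 2, align 2) → ends 34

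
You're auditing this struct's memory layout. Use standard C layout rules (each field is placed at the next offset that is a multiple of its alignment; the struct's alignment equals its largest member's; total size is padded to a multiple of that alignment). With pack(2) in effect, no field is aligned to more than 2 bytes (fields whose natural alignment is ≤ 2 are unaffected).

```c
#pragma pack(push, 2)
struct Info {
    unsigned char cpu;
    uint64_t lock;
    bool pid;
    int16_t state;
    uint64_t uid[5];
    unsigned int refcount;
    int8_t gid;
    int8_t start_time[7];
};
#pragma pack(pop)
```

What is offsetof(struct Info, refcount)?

@0: cpu [1B, align 1] → 1
+1 pad (align 2)
@2: lock [8B, align 2] → 10
@10: pid [1B, align 1] → 11
+1 pad (align 2)
@12: state [2B, align 2] → 14
@14: uid [40B, align 2] → 54
@54: refcount [4B, align 2] → 58

54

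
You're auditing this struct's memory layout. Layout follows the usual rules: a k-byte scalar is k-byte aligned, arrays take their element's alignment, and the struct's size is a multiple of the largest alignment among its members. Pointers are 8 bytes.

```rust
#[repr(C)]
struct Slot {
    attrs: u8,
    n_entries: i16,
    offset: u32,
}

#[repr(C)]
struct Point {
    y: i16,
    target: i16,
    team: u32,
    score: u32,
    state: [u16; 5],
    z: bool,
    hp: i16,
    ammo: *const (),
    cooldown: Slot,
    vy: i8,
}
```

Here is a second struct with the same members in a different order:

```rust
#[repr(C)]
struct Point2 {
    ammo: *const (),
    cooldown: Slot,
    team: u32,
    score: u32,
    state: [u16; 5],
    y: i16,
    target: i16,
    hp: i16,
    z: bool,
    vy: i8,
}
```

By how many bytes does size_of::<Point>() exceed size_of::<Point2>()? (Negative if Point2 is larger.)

Slot: 0..1  attrs  (1B, 1-aligned); 1..2  -- padding (1B); 2..4  n_entries  (2B, 2-aligned); 4..8  offset  (4B, 4-aligned); sizeof = 8, alignof = 4
0..2  y  (2B, 2-aligned)
2..4  target  (2B, 2-aligned)
4..8  team  (4B, 4-aligned)
8..12  score  (4B, 4-aligned)
12..22  state  (10B, 2-aligned)
22..23  z  (1B, 1-aligned)
23..24  -- padding (1B)
24..26  hp  (2B, 2-aligned)
26..32  -- padding (6B)
32..40  ammo  (8B, 8-aligned)
40..48  cooldown  (8B, 4-aligned)
48..49  vy  (1B, 1-aligned)
49..56  -- tail padding (7B)
sizeof = 56, alignof = 8
— Point2 —
0..8  ammo  (8B, 8-aligned)
8..16  cooldown  (8B, 4-aligned)
16..20  team  (4B, 4-aligned)
20..24  score  (4B, 4-aligned)
24..34  state  (10B, 2-aligned)
34..36  y  (2B, 2-aligned)
36..38  target  (2B, 2-aligned)
38..40  hp  (2B, 2-aligned)
40..41  z  (1B, 1-aligned)
41..42  vy  (1B, 1-aligned)
42..48  -- tail padding (6B)
sizeof = 48, alignof = 8
56 − 48 = 8

8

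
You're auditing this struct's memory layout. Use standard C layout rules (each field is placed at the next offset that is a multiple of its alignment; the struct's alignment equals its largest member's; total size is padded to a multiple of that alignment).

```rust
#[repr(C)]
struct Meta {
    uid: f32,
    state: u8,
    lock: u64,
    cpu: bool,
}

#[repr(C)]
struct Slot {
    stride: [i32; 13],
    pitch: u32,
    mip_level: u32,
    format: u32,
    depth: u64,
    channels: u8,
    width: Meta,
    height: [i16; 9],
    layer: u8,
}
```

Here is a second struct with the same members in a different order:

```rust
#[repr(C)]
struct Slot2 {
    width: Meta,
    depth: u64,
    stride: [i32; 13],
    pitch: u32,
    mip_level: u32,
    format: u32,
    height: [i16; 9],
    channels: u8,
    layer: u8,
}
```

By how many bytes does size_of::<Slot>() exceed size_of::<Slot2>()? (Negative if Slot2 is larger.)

8

Meta: 0..4  uid  (4B, 4-aligned); 4..5  state  (1B, 1-aligned); 5..8  -- padding (3B); 8..16  lock  (8B, 8-aligned); 16..17  cpu  (1B, 1-aligned); 17..24  -- tail padding (7B); sizeof = 24, alignof = 8
0..52  stride  (52B, 4-aligned)
52..56  pitch  (4B, 4-aligned)
56..60  mip_level  (4B, 4-aligned)
60..64  format  (4B, 4-aligned)
64..72  depth  (8B, 8-aligned)
72..73  channels  (1B, 1-aligned)
73..80  -- padding (7B)
80..104  width  (24B, 8-aligned)
104..122  height  (18B, 2-aligned)
122..123  layer  (1B, 1-aligned)
123..128  -- tail padding (5B)
sizeof = 128, alignof = 8
— Slot2 —
0..24  width  (24B, 8-aligned)
24..32  depth  (8B, 8-aligned)
32..84  stride  (52B, 4-aligned)
84..88  pitch  (4B, 4-aligned)
88..92  mip_level  (4B, 4-aligned)
92..96  format  (4B, 4-aligned)
96..114  height  (18B, 2-aligned)
114..115  channels  (1B, 1-aligned)
115..116  layer  (1B, 1-aligned)
116..120  -- tail padding (4B)
sizeof = 120, alignof = 8
128 − 120 = 8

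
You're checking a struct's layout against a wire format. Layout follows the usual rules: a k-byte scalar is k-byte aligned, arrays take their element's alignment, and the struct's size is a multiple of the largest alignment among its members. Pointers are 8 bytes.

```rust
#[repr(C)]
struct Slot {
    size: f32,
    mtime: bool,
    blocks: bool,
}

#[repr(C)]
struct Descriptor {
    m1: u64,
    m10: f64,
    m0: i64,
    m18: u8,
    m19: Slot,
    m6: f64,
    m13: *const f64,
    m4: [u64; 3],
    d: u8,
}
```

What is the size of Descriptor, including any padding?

88 bytes

Slot: @0: size [4B, align 4] → 4; @4: mtime [1B, align 1] → 5; @5: blocks [1B, align 1] → 6; +2 tail pad (align 4); size 8, align 4
@0: m1 [8B, align 8] → 8
@8: m10 [8B, align 8] → 16
@16: m0 [8B, align 8] → 24
@24: m18 [1B, align 1] → 25
+3 pad (align 4)
@28: m19 [8B, align 4] → 36
+4 pad (align 8)
@40: m6 [8B, align 8] → 48
@48: m13 [8B, align 8] → 56
@56: m4 [24B, align 8] → 80
@80: d [1B, align 1] → 81
+7 tail pad (align 8)
size 88, align 8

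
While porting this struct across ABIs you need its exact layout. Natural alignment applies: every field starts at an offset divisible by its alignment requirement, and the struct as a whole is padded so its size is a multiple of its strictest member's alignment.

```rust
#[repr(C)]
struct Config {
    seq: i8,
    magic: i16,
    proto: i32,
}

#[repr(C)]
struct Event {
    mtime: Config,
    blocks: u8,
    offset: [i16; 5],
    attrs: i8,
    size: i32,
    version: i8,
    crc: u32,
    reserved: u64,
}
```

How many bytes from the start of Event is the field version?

28

Config: @0: seq [1B, align 1] → 1; +1 pad (align 2); @2: magic [2B, align 2] → 4; @4: proto [4B, align 4] → 8; size 8, align 4
@0: mtime [8B, align 4] → 8
@8: blocks [1B, align 1] → 9
+1 pad (align 2)
@10: offset [10B, align 2] → 20
@20: attrs [1B, align 1] → 21
+3 pad (align 4)
@24: size [4B, align 4] → 28
@28: version [1B, align 1] → 29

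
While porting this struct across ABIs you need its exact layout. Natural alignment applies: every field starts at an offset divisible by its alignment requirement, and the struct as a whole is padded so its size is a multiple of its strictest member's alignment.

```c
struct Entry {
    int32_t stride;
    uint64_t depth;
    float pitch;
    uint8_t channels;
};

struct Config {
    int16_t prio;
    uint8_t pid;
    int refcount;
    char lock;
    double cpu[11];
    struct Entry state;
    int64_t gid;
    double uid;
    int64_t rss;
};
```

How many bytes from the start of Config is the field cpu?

Entry: 0..4  stride  (4B, 4-aligned); 4..8  -- padding (4B); 8..16  depth  (8B, 8-aligned); 16..20  pitch  (4B, 4-aligned); 20..21  channels  (1B, 1-aligned); 21..24  -- tail padding (3B); sizeof = 24, alignof = 8
0..2  prio  (2B, 2-aligned)
2..3  pid  (1B, 1-aligned)
3..4  -- padding (1B)
4..8  refcount  (4B, 4-aligned)
8..9  lock  (1B, 1-aligned)
9..16  -- padding (7B)
16..104  cpu  (88B, 8-aligned)

16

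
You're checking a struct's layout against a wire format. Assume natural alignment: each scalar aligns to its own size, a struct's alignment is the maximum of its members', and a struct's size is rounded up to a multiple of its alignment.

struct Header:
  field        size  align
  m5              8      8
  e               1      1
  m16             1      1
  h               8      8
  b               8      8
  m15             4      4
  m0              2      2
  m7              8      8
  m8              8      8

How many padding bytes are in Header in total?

0..8  m5  (8B, 8-aligned)
8..9  e  (1B, 1-aligned)
9..10  m16  (1B, 1-aligned)
10..16  -- padding (6B)
16..24  h  (8B, 8-aligned)
24..32  b  (8B, 8-aligned)
32..36  m15  (4B, 4-aligned)
36..38  m0  (2B, 2-aligned)
38..40  -- padding (2B)
40..48  m7  (8B, 8-aligned)
48..56  m8  (8B, 8-aligned)
sizeof = 56, alignof = 8
data bytes 48, size 56 → padding 8

8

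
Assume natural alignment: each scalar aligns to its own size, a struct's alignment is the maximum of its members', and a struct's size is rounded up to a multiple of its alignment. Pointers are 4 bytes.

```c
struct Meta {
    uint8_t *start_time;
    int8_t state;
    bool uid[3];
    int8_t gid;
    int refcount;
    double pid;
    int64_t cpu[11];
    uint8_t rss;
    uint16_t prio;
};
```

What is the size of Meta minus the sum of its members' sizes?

@0: start_time [4B, align 4] → 4
@4: state [1B, align 1] → 5
@5: uid [3B, align 1] → 8
@8: gid [1B, align 1] → 9
+3 pad (align 4)
@12: refcount [4B, align 4] → 16
@16: pid [8B, align 8] → 24
@24: cpu [88B, align 8] → 112
@112: rss [1B, align 1] → 113
+1 pad (align 2)
@114: prio [2B, align 2] → 116
+4 tail pad (align 8)
size 120, align 8
data bytes 112, size 120 → padding 8

8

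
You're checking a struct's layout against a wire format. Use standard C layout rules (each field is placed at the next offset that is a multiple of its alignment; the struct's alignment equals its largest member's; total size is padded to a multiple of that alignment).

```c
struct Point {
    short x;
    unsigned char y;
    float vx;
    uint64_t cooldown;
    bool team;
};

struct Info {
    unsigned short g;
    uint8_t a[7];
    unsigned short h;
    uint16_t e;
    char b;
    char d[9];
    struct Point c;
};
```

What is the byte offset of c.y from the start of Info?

26

Point: x at 0 (size 2, align 2) → ends 2; y at 2 (size 1, align 1) → ends 3; pad 1 to align 4 for vx; vx at 4 (size 4, align 4) → ends 8; cooldown at 8 (size 8, align 8) → ends 16; team at 16 (size 1, align 1) → ends 17; tail pad 7 to reach multiple of 8; total 24 bytes, alignment 8
g at 0 (size 2, align 2) → ends 2
a at 2 (size 7, align 1) → ends 9
pad 1 to align 2 for h
h at 10 (size 2, align 2) → ends 12
e at 12 (size 2, align 2) → ends 14
b at 14 (size 1, align 1) → ends 15
d at 15 (size 9, align 1) → ends 24
c at 24 (size 24, align 8) → ends 48
within Point: y at 2
24 + 2 = 26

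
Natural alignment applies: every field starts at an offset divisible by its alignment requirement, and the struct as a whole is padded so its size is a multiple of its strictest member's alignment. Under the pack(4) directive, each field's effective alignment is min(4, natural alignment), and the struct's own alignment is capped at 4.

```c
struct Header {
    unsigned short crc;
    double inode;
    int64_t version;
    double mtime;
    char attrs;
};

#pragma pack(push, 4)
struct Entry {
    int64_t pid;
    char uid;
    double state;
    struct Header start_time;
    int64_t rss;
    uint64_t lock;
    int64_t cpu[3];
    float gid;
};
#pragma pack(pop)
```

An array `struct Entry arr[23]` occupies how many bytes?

Header: 0..2  crc  (2B, 2-aligned); 2..8  -- padding (6B); 8..16  inode  (8B, 8-aligned); 16..24  version  (8B, 8-aligned); 24..32  mtime  (8B, 8-aligned); 32..33  attrs  (1B, 1-aligned); 33..40  -- tail padding (7B); sizeof = 40, alignof = 8
0..8  pid  (8B, 4-aligned)
8..9  uid  (1B, 1-aligned)
9..12  -- padding (3B)
12..20  state  (8B, 4-aligned)
20..60  start_time  (40B, 4-aligned)
60..68  rss  (8B, 4-aligned)
68..76  lock  (8B, 4-aligned)
76..100  cpu  (24B, 4-aligned)
100..104  gid  (4B, 4-aligned)
sizeof = 104, alignof = 4
array of 23: 23 × 104 = 2392

2392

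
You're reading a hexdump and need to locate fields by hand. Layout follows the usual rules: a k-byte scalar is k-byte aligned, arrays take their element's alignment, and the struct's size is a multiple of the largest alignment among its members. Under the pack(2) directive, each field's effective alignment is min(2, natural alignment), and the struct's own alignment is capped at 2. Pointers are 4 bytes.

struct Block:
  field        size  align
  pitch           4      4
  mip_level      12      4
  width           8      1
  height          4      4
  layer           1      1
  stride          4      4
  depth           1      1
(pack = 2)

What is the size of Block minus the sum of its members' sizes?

2

pitch at 0 (size 4, align 2) → ends 4
mip_level at 4 (size 12, align 2) → ends 16
width at 16 (size 8, align 1) → ends 24
height at 24 (size 4, align 2) → ends 28
layer at 28 (size 1, align 1) → ends 29
pad 1 to align 2 for stride
stride at 30 (size 4, align 2) → ends 34
depth at 34 (size 1, align 1) → ends 35
tail pad 1 to reach multiple of 2
total 36 bytes, alignment 2
data bytes 34, size 36 → padding 2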